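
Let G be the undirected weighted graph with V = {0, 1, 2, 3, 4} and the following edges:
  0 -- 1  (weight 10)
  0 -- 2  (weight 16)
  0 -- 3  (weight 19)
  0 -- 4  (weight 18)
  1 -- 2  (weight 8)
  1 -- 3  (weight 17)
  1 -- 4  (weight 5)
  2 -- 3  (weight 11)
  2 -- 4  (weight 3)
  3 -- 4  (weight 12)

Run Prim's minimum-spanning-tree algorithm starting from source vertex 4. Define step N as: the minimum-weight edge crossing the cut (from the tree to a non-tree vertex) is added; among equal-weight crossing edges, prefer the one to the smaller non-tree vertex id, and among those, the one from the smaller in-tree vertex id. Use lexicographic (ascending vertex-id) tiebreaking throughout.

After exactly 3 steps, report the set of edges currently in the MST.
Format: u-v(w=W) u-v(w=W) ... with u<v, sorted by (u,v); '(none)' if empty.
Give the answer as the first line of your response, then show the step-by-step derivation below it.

0-1(w=10) 1-4(w=5) 2-4(w=3)

step 1: add edge 2-4 (w=3); MST = {2-4(w=3)}
step 2: add edge 1-4 (w=5); MST = {1-4(w=5) 2-4(w=3)}
step 3: add edge 0-1 (w=10); MST = {0-1(w=10) 1-4(w=5) 2-4(w=3)}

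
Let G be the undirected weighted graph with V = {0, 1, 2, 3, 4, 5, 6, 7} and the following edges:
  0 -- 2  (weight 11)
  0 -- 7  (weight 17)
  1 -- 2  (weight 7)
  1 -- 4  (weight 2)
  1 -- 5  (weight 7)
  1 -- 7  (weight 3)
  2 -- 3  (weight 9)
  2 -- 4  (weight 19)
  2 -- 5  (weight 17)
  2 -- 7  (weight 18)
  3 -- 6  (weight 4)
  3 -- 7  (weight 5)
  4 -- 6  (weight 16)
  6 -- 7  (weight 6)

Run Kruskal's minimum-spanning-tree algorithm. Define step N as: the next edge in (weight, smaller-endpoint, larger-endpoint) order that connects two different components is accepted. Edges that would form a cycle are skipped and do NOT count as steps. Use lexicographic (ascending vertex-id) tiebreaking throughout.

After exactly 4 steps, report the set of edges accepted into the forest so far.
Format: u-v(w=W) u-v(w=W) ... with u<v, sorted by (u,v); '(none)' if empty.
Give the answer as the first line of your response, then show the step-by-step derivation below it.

1-4(w=2) 1-7(w=3) 3-6(w=4) 3-7(w=5)

step 1: add edge 1-4 (w=2); MST = {1-4(w=2)}
step 2: add edge 1-7 (w=3); MST = {1-4(w=2) 1-7(w=3)}
step 3: add edge 3-6 (w=4); MST = {1-4(w=2) 1-7(w=3) 3-6(w=4)}
step 4: add edge 3-7 (w=5); MST = {1-4(w=2) 1-7(w=3) 3-6(w=4) 3-7(w=5)}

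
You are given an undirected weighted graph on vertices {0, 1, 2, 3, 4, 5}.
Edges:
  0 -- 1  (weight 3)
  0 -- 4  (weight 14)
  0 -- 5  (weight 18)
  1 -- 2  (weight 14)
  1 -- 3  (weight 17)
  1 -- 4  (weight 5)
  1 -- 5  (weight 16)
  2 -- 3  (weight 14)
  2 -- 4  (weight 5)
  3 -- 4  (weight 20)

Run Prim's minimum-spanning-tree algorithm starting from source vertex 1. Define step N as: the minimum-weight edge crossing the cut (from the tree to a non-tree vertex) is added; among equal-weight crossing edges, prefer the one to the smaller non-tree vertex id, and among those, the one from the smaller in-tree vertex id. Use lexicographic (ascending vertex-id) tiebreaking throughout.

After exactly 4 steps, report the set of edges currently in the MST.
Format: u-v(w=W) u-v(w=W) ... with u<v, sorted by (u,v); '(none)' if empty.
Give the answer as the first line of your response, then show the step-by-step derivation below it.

0-1(w=3) 1-4(w=5) 2-3(w=14) 2-4(w=5)

step 1: add edge 0-1 (w=3); MST = {0-1(w=3)}
step 2: add edge 1-4 (w=5); MST = {0-1(w=3) 1-4(w=5)}
step 3: add edge 2-4 (w=5); MST = {0-1(w=3) 1-4(w=5) 2-4(w=5)}
step 4: add edge 2-3 (w=14); MST = {0-1(w=3) 1-4(w=5) 2-3(w=14) 2-4(w=5)}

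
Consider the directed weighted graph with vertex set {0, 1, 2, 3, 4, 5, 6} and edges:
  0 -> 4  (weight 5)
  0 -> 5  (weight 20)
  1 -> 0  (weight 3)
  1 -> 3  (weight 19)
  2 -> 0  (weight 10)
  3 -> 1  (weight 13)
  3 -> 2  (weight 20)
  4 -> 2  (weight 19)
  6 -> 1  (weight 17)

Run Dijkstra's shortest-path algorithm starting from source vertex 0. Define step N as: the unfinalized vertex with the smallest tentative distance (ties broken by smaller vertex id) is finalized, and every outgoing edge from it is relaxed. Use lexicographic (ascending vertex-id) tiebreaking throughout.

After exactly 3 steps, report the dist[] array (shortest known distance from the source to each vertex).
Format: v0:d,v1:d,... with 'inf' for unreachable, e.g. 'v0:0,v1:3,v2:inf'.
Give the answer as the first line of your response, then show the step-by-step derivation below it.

v0:0,v1:inf,v2:24,v3:inf,v4:5,v5:20,v6:inf

step 1: dist = v0:0,v1:inf,v2:inf,v3:inf,v4:5,v5:20,v6:inf
step 2: dist = v0:0,v1:inf,v2:24,v3:inf,v4:5,v5:20,v6:inf
step 3: dist = v0:0,v1:inf,v2:24,v3:inf,v4:5,v5:20,v6:inf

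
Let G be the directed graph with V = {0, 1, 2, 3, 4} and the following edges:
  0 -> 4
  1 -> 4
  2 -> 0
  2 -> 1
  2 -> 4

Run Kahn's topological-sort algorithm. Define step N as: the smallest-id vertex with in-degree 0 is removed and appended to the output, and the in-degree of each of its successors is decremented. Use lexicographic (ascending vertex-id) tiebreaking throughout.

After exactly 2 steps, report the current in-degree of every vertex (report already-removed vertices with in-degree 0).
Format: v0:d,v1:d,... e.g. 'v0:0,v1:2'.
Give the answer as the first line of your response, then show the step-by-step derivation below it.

v0:0,v1:0,v2:0,v3:0,v4:1

step 1: output 2; order=[2]; indeg=(0,0,0,0,2)
step 2: output 0; order=[2,0]; indeg=(0,0,0,0,1)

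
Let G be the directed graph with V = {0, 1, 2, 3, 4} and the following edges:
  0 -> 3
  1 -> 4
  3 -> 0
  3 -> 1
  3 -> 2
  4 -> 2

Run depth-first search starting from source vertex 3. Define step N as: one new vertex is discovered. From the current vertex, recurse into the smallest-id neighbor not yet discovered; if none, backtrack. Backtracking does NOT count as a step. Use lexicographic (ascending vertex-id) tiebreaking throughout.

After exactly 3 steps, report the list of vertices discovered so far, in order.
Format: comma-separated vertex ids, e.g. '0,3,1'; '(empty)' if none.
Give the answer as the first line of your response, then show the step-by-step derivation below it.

3,0,1

step 1: discover 3; path=3; order=3
step 2: discover 0; path=3>0; order=3,0
step 3: discover 1; path=3>1; order=3,0,1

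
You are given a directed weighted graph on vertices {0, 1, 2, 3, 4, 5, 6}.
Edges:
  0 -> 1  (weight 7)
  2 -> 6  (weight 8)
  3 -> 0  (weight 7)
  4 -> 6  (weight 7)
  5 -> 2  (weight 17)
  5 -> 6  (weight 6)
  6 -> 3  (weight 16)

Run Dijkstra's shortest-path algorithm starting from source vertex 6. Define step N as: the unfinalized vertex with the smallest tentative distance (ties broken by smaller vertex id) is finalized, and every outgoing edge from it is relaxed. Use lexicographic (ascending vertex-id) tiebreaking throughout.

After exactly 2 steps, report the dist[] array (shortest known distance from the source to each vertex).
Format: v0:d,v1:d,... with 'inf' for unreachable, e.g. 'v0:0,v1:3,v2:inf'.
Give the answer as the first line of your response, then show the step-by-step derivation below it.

v0:23,v1:inf,v2:inf,v3:16,v4:inf,v5:inf,v6:0

step 1: dist = v0:inf,v1:inf,v2:inf,v3:16,v4:inf,v5:inf,v6:0
step 2: dist = v0:23,v1:inf,v2:inf,v3:16,v4:inf,v5:inf,v6:0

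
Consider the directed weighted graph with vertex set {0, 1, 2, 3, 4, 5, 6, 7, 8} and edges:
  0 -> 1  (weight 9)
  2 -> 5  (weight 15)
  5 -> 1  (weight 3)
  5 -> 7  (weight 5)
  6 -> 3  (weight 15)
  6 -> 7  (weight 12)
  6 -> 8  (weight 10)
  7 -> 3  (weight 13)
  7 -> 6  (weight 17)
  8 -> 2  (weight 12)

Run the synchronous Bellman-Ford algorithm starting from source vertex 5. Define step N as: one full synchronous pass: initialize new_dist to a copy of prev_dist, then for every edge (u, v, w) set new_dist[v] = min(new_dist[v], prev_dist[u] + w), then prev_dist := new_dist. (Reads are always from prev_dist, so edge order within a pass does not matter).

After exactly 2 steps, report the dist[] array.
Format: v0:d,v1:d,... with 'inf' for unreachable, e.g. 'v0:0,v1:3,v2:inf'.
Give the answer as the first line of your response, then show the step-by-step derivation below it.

v0:inf,v1:3,v2:inf,v3:18,v4:inf,v5:0,v6:22,v7:5,v8:inf

step 1: dist = v0:inf,v1:3,v2:inf,v3:inf,v4:inf,v5:0,v6:inf,v7:5,v8:inf
step 2: dist = v0:inf,v1:3,v2:inf,v3:18,v4:inf,v5:0,v6:22,v7:5,v8:inf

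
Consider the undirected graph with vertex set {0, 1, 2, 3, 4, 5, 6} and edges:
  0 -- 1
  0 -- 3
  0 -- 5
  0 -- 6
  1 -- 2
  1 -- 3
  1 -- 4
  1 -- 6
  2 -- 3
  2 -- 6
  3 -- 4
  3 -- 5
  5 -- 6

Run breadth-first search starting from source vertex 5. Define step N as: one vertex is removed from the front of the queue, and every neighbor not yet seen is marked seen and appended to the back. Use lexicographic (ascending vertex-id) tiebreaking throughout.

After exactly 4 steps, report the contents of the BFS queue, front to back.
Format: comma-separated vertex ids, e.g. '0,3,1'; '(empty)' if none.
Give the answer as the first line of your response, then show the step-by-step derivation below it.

1,2,4

step 1: dequeue 5; queue=[0,3,6]; order=5
step 2: dequeue 0; queue=[3,6,1]; order=5,0
step 3: dequeue 3; queue=[6,1,2,4]; order=5,0,3
step 4: dequeue 6; queue=[1,2,4]; order=5,0,3,6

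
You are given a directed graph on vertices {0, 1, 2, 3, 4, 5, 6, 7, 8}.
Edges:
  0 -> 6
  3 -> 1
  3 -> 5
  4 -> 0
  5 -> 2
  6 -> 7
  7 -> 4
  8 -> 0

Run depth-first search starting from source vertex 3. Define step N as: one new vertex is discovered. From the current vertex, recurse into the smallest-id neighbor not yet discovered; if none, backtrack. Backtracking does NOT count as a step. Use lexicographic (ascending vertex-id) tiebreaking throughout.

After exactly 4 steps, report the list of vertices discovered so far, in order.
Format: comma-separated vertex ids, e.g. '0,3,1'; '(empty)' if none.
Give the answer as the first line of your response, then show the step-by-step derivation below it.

3,1,5,2

step 1: discover 3; path=3; order=3
step 2: discover 1; path=3>1; order=3,1
step 3: discover 5; path=3>5; order=3,1,5
step 4: discover 2; path=3>5>2; order=3,1,5,2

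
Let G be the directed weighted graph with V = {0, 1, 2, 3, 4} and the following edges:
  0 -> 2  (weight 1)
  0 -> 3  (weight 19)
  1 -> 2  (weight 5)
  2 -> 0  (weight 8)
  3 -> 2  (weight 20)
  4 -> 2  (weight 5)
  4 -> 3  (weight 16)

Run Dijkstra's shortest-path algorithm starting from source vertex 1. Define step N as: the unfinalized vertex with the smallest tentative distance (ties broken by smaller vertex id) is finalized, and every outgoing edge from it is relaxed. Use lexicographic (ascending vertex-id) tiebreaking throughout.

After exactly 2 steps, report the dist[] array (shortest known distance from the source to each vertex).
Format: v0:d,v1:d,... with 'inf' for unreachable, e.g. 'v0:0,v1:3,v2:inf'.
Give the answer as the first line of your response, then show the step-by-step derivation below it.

v0:13,v1:0,v2:5,v3:inf,v4:inf

step 1: dist = v0:inf,v1:0,v2:5,v3:inf,v4:inf
step 2: dist = v0:13,v1:0,v2:5,v3:inf,v4:inf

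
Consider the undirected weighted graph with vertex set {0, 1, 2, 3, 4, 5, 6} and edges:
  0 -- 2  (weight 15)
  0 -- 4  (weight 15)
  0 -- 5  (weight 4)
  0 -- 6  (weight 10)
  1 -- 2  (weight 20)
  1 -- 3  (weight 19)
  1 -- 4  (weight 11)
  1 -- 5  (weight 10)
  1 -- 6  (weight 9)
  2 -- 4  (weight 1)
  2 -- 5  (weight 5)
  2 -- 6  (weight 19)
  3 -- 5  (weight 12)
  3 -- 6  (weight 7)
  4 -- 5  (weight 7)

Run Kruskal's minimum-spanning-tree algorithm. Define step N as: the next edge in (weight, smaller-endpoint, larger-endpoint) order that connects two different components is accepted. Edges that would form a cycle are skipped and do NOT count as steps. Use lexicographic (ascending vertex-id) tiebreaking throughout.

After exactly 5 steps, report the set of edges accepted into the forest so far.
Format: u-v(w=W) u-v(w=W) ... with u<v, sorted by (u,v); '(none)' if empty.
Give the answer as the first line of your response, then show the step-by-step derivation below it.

0-5(w=4) 1-6(w=9) 2-4(w=1) 2-5(w=5) 3-6(w=7)

step 1: add edge 2-4 (w=1); MST = {2-4(w=1)}
step 2: add edge 0-5 (w=4); MST = {0-5(w=4) 2-4(w=1)}
step 3: add edge 2-5 (w=5); MST = {0-5(w=4) 2-4(w=1) 2-5(w=5)}
step 4: add edge 3-6 (w=7); MST = {0-5(w=4) 2-4(w=1) 2-5(w=5) 3-6(w=7)}
step 5: add edge 1-6 (w=9); MST = {0-5(w=4) 1-6(w=9) 2-4(w=1) 2-5(w=5) 3-6(w=7)}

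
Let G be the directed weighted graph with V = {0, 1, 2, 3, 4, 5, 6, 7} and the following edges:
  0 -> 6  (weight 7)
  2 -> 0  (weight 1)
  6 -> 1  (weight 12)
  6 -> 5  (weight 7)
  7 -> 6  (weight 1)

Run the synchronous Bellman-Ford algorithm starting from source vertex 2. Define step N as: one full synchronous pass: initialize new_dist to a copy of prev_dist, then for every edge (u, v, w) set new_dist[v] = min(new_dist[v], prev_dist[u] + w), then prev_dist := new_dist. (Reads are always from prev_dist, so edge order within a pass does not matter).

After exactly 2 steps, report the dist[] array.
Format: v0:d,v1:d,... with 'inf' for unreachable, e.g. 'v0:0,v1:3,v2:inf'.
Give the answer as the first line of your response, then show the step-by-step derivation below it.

v0:1,v1:inf,v2:0,v3:inf,v4:inf,v5:inf,v6:8,v7:inf

step 1: dist = v0:1,v1:inf,v2:0,v3:inf,v4:inf,v5:inf,v6:inf,v7:inf
step 2: dist = v0:1,v1:inf,v2:0,v3:inf,v4:inf,v5:inf,v6:8,v7:inf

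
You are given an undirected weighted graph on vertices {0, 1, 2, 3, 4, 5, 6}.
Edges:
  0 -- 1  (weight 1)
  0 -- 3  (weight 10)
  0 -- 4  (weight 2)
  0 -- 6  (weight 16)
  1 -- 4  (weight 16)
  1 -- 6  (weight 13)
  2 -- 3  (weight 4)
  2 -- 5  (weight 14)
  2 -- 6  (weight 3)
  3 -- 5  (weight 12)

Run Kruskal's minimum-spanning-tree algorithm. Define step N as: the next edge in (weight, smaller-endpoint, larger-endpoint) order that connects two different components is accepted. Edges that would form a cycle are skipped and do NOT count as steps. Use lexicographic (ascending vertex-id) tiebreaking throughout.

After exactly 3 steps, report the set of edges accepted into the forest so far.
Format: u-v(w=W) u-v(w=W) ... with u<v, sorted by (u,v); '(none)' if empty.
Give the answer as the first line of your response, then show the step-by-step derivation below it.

0-1(w=1) 0-4(w=2) 2-6(w=3)

step 1: add edge 0-1 (w=1); MST = {0-1(w=1)}
step 2: add edge 0-4 (w=2); MST = {0-1(w=1) 0-4(w=2)}
step 3: add edge 2-6 (w=3); MST = {0-1(w=1) 0-4(w=2) 2-6(w=3)}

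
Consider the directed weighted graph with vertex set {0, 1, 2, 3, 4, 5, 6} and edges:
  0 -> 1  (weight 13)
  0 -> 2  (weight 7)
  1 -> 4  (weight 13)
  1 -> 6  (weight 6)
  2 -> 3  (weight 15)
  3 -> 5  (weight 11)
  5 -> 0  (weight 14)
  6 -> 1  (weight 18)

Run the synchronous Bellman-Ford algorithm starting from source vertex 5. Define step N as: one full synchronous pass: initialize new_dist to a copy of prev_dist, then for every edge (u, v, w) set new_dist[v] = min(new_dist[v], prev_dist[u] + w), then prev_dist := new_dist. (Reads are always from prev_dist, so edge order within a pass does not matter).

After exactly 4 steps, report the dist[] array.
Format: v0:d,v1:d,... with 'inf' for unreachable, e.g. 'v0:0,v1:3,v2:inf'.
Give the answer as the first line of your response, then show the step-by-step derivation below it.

v0:14,v1:27,v2:21,v3:36,v4:40,v5:0,v6:33

step 1: dist = v0:14,v1:inf,v2:inf,v3:inf,v4:inf,v5:0,v6:inf
step 2: dist = v0:14,v1:27,v2:21,v3:inf,v4:inf,v5:0,v6:inf
step 3: dist = v0:14,v1:27,v2:21,v3:36,v4:40,v5:0,v6:33
step 4: dist = v0:14,v1:27,v2:21,v3:36,v4:40,v5:0,v6:33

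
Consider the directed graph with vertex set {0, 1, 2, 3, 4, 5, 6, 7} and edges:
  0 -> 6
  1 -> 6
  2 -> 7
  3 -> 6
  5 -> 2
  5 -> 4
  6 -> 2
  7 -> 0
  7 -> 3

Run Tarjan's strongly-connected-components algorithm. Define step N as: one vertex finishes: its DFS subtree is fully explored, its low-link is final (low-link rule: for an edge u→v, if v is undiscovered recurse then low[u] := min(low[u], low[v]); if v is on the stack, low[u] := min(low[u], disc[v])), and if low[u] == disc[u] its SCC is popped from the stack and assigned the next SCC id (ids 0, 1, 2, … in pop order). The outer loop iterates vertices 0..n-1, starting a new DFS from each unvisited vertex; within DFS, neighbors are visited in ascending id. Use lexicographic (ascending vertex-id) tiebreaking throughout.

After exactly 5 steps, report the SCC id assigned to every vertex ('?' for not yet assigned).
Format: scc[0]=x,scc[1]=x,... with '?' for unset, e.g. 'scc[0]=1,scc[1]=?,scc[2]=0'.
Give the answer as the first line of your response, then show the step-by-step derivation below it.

scc[0]=0,scc[1]=?,scc[2]=0,scc[3]=0,scc[4]=?,scc[5]=?,scc[6]=0,scc[7]=0

step 1: low=(low[0]=0,low[1]=?,low[2]=2,low[3]=1,low[4]=?,low[5]=?,low[6]=1,low[7]=0); scc=(scc[0]=?,scc[1]=?,scc[2]=?,scc[3]=?,scc[4]=?,scc[5]=?,scc[6]=?,scc[7]=?)
step 2: low=(low[0]=0,low[1]=?,low[2]=2,low[3]=1,low[4]=?,low[5]=?,low[6]=1,low[7]=0); scc=(scc[0]=?,scc[1]=?,scc[2]=?,scc[3]=?,scc[4]=?,scc[5]=?,scc[6]=?,scc[7]=?)
step 3: low=(low[0]=0,low[1]=?,low[2]=0,low[3]=1,low[4]=?,low[5]=?,low[6]=1,low[7]=0); scc=(scc[0]=?,scc[1]=?,scc[2]=?,scc[3]=?,scc[4]=?,scc[5]=?,scc[6]=?,scc[7]=?)
step 4: low=(low[0]=0,low[1]=?,low[2]=0,low[3]=1,low[4]=?,low[5]=?,low[6]=0,low[7]=0); scc=(scc[0]=?,scc[1]=?,scc[2]=?,scc[3]=?,scc[4]=?,scc[5]=?,scc[6]=?,scc[7]=?)
step 5: low=(low[0]=0,low[1]=?,low[2]=0,low[3]=1,low[4]=?,low[5]=?,low[6]=0,low[7]=0); scc=(scc[0]=0,scc[1]=?,scc[2]=0,scc[3]=0,scc[4]=?,scc[5]=?,scc[6]=0,scc[7]=0)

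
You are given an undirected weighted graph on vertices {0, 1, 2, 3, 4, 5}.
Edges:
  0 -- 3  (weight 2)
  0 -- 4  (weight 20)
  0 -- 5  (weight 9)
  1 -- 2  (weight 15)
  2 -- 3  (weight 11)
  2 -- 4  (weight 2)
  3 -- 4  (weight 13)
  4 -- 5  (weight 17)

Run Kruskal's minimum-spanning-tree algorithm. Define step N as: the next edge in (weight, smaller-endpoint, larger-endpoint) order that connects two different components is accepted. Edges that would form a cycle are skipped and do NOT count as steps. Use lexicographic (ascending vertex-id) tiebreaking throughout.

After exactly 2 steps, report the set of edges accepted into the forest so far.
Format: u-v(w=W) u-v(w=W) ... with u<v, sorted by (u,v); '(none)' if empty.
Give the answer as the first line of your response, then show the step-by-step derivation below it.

0-3(w=2) 2-4(w=2)

step 1: add edge 0-3 (w=2); MST = {0-3(w=2)}
step 2: add edge 2-4 (w=2); MST = {0-3(w=2) 2-4(w=2)}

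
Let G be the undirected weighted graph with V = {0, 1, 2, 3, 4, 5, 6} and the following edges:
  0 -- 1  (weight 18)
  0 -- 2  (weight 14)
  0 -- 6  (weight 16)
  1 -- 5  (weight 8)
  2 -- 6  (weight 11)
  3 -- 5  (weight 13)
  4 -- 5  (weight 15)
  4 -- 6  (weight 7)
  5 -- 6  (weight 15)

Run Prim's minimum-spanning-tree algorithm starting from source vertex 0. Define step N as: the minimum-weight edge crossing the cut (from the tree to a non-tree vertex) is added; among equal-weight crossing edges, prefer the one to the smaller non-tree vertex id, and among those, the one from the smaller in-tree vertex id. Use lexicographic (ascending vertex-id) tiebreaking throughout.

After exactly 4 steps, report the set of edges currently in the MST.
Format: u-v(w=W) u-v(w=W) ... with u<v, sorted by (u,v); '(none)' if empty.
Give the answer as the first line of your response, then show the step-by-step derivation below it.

0-2(w=14) 2-6(w=11) 4-5(w=15) 4-6(w=7)

step 1: add edge 0-2 (w=14); MST = {0-2(w=14)}
step 2: add edge 2-6 (w=11); MST = {0-2(w=14) 2-6(w=11)}
step 3: add edge 4-6 (w=7); MST = {0-2(w=14) 2-6(w=11) 4-6(w=7)}
step 4: add edge 4-5 (w=15); MST = {0-2(w=14) 2-6(w=11) 4-5(w=15) 4-6(w=7)}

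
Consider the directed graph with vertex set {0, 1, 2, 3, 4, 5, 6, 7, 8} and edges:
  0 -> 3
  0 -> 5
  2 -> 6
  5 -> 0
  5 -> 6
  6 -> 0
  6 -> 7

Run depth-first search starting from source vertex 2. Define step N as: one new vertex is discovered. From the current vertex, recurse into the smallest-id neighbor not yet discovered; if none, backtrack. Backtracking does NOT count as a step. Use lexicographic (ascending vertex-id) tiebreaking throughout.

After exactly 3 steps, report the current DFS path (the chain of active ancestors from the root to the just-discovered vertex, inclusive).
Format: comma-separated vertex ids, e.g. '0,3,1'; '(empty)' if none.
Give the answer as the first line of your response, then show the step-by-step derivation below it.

2,6,0

step 1: discover 2; path=2; order=2
step 2: discover 6; path=2>6; order=2,6
step 3: discover 0; path=2>6>0; order=2,6,0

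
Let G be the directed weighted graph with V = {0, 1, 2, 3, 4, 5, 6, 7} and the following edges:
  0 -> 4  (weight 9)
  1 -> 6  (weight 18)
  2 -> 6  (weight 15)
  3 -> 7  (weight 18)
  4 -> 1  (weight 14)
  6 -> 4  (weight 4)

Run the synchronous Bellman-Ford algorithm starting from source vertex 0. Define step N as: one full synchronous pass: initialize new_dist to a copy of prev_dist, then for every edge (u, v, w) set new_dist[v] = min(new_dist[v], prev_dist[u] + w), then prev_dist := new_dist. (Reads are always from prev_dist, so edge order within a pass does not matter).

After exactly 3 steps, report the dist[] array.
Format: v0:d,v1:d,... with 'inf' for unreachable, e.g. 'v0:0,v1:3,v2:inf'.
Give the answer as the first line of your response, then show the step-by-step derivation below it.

v0:0,v1:23,v2:inf,v3:inf,v4:9,v5:inf,v6:41,v7:inf

step 1: dist = v0:0,v1:inf,v2:inf,v3:inf,v4:9,v5:inf,v6:inf,v7:inf
step 2: dist = v0:0,v1:23,v2:inf,v3:inf,v4:9,v5:inf,v6:inf,v7:inf
step 3: dist = v0:0,v1:23,v2:inf,v3:inf,v4:9,v5:inf,v6:41,v7:inf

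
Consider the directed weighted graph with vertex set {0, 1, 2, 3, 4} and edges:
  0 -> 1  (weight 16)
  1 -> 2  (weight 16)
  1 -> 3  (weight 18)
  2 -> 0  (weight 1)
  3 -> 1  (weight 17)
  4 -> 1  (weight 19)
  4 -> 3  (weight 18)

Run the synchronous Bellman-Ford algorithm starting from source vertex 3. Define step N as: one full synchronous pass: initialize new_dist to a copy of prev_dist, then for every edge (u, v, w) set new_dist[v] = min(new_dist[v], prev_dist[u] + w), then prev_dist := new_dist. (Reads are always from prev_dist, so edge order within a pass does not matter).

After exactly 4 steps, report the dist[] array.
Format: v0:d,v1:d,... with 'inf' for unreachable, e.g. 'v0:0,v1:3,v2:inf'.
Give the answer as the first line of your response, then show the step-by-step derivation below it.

v0:34,v1:17,v2:33,v3:0,v4:inf

step 1: dist = v0:inf,v1:17,v2:inf,v3:0,v4:inf
step 2: dist = v0:inf,v1:17,v2:33,v3:0,v4:inf
step 3: dist = v0:34,v1:17,v2:33,v3:0,v4:inf
step 4: dist = v0:34,v1:17,v2:33,v3:0,v4:inf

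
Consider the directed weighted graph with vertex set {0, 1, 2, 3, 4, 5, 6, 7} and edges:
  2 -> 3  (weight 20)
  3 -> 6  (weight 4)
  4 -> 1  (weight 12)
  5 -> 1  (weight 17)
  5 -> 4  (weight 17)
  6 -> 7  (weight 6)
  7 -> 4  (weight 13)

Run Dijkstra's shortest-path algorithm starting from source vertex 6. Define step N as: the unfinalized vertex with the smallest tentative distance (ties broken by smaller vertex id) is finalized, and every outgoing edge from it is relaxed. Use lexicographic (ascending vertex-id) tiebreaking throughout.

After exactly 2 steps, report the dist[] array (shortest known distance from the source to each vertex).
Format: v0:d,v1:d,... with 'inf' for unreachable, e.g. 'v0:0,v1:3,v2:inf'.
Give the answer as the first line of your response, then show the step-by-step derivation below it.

v0:inf,v1:inf,v2:inf,v3:inf,v4:19,v5:inf,v6:0,v7:6

step 1: dist = v0:inf,v1:inf,v2:inf,v3:inf,v4:inf,v5:inf,v6:0,v7:6
step 2: dist = v0:inf,v1:inf,v2:inf,v3:inf,v4:19,v5:inf,v6:0,v7:6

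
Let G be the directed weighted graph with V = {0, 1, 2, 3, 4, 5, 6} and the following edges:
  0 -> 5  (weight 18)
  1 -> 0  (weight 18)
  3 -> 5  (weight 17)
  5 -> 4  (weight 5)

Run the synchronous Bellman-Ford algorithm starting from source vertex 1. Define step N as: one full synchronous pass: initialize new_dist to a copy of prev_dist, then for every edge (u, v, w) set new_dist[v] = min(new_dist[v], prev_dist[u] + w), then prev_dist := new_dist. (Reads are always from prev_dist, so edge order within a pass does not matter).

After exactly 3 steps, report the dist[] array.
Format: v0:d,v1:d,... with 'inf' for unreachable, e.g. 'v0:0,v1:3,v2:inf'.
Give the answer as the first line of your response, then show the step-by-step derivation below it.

v0:18,v1:0,v2:inf,v3:inf,v4:41,v5:36,v6:inf

step 1: dist = v0:18,v1:0,v2:inf,v3:inf,v4:inf,v5:inf,v6:inf
step 2: dist = v0:18,v1:0,v2:inf,v3:inf,v4:inf,v5:36,v6:inf
step 3: dist = v0:18,v1:0,v2:inf,v3:inf,v4:41,v5:36,v6:inf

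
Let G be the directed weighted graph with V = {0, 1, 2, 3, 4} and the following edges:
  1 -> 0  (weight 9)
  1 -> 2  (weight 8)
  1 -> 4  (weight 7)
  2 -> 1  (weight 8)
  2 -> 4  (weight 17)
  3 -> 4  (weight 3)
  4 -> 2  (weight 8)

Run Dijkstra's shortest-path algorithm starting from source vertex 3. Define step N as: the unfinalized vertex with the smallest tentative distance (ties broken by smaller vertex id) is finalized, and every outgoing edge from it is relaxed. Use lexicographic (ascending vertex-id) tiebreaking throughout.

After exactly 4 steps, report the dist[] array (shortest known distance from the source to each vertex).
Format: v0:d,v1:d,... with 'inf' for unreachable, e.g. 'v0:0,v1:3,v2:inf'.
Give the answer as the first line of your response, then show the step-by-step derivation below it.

v0:28,v1:19,v2:11,v3:0,v4:3

step 1: dist = v0:inf,v1:inf,v2:inf,v3:0,v4:3
step 2: dist = v0:inf,v1:inf,v2:11,v3:0,v4:3
step 3: dist = v0:inf,v1:19,v2:11,v3:0,v4:3
step 4: dist = v0:28,v1:19,v2:11,v3:0,v4:3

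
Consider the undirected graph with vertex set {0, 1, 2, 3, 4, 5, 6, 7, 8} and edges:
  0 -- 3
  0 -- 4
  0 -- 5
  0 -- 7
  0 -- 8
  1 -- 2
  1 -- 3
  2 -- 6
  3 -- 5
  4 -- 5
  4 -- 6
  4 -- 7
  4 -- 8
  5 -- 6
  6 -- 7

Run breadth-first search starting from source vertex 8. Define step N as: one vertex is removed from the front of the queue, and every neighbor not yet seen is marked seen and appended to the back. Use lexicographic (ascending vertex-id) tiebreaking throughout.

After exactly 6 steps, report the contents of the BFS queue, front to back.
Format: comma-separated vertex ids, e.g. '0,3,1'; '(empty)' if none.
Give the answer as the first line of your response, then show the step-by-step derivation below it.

6,1

step 1: dequeue 8; queue=[0,4]; order=8
step 2: dequeue 0; queue=[4,3,5,7]; order=8,0
step 3: dequeue 4; queue=[3,5,7,6]; order=8,0,4
step 4: dequeue 3; queue=[5,7,6,1]; order=8,0,4,3
step 5: dequeue 5; queue=[7,6,1]; order=8,0,4,3,5
step 6: dequeue 7; queue=[6,1]; order=8,0,4,3,5,7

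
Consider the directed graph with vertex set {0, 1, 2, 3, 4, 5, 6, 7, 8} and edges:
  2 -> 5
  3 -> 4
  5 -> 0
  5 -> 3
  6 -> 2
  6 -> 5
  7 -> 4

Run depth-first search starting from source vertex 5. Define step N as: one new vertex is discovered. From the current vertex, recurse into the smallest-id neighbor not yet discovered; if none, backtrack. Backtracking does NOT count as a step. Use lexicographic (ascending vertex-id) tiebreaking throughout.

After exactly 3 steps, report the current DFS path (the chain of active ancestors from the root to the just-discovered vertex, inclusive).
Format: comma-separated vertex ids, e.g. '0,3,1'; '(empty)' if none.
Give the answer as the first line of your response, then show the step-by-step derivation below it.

5,3

step 1: discover 5; path=5; order=5
step 2: discover 0; path=5>0; order=5,0
step 3: discover 3; path=5>3; order=5,0,3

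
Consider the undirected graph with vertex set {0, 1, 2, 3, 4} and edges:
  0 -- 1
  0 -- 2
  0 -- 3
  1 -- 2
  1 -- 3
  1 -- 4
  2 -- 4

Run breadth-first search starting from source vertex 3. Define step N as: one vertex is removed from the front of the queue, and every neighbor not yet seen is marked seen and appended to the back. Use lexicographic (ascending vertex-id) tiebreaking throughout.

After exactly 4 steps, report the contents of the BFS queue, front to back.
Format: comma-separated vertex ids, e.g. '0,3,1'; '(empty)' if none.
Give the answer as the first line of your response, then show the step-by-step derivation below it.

4

step 1: dequeue 3; queue=[0,1]; order=3
step 2: dequeue 0; queue=[1,2]; order=3,0
step 3: dequeue 1; queue=[2,4]; order=3,0,1
step 4: dequeue 2; queue=[4]; order=3,0,1,2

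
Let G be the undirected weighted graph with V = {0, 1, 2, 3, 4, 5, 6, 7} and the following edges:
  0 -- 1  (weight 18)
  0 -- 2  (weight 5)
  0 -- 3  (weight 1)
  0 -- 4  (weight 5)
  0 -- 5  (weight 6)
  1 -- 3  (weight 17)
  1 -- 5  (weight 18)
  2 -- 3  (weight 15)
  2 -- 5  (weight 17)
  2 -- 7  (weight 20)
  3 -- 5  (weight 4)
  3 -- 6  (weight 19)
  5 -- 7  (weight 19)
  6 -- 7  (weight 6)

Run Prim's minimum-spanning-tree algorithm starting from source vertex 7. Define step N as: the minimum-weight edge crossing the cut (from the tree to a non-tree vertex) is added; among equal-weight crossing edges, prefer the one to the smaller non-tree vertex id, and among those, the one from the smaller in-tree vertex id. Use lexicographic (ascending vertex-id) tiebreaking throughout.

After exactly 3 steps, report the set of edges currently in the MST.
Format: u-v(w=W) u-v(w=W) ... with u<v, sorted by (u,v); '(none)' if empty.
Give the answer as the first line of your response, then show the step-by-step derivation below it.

0-3(w=1) 3-6(w=19) 6-7(w=6)

step 1: add edge 6-7 (w=6); MST = {6-7(w=6)}
step 2: add edge 3-6 (w=19); MST = {3-6(w=19) 6-7(w=6)}
step 3: add edge 0-3 (w=1); MST = {0-3(w=1) 3-6(w=19) 6-7(w=6)}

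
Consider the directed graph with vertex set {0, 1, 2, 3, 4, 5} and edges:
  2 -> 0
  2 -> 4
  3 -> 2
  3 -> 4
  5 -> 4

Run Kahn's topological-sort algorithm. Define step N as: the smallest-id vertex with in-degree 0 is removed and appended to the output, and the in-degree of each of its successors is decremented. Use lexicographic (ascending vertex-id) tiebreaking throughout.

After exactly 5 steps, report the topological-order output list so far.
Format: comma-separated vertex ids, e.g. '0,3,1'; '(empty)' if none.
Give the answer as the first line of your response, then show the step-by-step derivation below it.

1,3,2,0,5

step 1: output 1; order=[1]; indeg=(1,0,1,0,3,0)
step 2: output 3; order=[1,3]; indeg=(1,0,0,0,2,0)
step 3: output 2; order=[1,3,2]; indeg=(0,0,0,0,1,0)
step 4: output 0; order=[1,3,2,0]; indeg=(0,0,0,0,1,0)
step 5: output 5; order=[1,3,2,0,5]; indeg=(0,0,0,0,0,0)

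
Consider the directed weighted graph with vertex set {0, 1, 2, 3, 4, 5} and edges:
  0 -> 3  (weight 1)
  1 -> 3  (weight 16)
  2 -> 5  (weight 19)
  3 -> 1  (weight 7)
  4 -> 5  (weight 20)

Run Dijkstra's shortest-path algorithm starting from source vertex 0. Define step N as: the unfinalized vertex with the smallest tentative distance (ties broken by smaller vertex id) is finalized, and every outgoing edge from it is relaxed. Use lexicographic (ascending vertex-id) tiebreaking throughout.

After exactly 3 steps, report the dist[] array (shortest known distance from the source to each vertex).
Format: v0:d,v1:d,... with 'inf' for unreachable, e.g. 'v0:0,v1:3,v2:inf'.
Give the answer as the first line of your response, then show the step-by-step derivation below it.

v0:0,v1:8,v2:inf,v3:1,v4:inf,v5:inf

step 1: dist = v0:0,v1:inf,v2:inf,v3:1,v4:inf,v5:inf
step 2: dist = v0:0,v1:8,v2:inf,v3:1,v4:inf,v5:inf
step 3: dist = v0:0,v1:8,v2:inf,v3:1,v4:inf,v5:inf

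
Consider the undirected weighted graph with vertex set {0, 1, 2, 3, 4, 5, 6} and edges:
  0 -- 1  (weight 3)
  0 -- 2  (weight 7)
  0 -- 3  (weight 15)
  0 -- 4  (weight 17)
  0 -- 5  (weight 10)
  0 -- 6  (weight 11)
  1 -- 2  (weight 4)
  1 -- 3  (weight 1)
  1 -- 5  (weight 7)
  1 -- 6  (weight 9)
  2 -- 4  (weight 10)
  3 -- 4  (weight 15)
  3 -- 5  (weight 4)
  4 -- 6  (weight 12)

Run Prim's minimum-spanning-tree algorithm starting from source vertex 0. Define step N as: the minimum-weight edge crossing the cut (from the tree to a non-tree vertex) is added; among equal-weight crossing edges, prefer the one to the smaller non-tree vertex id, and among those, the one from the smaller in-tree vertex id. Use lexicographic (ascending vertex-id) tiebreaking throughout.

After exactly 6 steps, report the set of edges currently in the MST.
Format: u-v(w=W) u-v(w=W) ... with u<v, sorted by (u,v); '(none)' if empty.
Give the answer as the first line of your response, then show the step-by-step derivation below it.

0-1(w=3) 1-2(w=4) 1-3(w=1) 1-6(w=9) 2-4(w=10) 3-5(w=4)

step 1: add edge 0-1 (w=3); MST = {0-1(w=3)}
step 2: add edge 1-3 (w=1); MST = {0-1(w=3) 1-3(w=1)}
step 3: add edge 1-2 (w=4); MST = {0-1(w=3) 1-2(w=4) 1-3(w=1)}
step 4: add edge 3-5 (w=4); MST = {0-1(w=3) 1-2(w=4) 1-3(w=1) 3-5(w=4)}
step 5: add edge 1-6 (w=9); MST = {0-1(w=3) 1-2(w=4) 1-3(w=1) 1-6(w=9) 3-5(w=4)}
step 6: add edge 2-4 (w=10); MST = {0-1(w=3) 1-2(w=4) 1-3(w=1) 1-6(w=9) 2-4(w=10) 3-5(w=4)}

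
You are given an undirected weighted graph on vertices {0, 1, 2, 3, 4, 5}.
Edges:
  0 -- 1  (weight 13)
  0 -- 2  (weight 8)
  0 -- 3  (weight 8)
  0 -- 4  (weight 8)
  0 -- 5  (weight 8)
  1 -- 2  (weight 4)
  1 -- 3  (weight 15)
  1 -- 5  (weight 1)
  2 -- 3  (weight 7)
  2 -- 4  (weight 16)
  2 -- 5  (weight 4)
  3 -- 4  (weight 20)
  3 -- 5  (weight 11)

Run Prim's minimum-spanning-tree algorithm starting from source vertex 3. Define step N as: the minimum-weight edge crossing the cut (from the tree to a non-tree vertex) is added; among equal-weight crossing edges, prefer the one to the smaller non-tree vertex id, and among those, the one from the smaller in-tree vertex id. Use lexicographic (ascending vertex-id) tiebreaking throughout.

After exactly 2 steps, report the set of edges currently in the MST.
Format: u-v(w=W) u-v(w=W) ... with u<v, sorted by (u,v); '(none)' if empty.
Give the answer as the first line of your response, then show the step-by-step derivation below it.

1-2(w=4) 2-3(w=7)

step 1: add edge 2-3 (w=7); MST = {2-3(w=7)}
step 2: add edge 1-2 (w=4); MST = {1-2(w=4) 2-3(w=7)}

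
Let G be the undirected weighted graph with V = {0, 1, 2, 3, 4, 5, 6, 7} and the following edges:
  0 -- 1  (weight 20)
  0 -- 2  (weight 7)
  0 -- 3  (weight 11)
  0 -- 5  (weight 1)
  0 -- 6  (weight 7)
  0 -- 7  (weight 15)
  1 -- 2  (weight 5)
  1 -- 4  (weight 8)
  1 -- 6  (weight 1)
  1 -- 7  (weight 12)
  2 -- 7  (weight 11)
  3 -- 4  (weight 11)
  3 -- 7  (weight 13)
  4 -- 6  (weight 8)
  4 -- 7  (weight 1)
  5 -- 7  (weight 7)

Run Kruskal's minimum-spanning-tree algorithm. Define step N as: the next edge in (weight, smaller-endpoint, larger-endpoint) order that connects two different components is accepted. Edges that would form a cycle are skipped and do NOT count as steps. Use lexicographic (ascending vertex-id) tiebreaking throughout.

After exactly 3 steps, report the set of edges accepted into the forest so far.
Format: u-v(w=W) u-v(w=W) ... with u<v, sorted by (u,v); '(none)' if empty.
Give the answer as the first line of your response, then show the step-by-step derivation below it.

0-5(w=1) 1-6(w=1) 4-7(w=1)

step 1: add edge 0-5 (w=1); MST = {0-5(w=1)}
step 2: add edge 1-6 (w=1); MST = {0-5(w=1) 1-6(w=1)}
step 3: add edge 4-7 (w=1); MST = {0-5(w=1) 1-6(w=1) 4-7(w=1)}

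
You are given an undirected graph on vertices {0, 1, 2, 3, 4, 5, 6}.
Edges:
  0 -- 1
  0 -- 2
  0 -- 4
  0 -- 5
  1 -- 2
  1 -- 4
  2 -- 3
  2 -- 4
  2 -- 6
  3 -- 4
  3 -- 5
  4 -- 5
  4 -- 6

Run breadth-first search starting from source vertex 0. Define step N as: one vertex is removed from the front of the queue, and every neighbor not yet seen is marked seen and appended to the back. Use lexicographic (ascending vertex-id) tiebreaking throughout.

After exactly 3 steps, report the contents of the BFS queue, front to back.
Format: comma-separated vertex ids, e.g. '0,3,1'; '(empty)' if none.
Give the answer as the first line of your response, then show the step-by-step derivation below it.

4,5,3,6

step 1: dequeue 0; queue=[1,2,4,5]; order=0
step 2: dequeue 1; queue=[2,4,5]; order=0,1
step 3: dequeue 2; queue=[4,5,3,6]; order=0,1,2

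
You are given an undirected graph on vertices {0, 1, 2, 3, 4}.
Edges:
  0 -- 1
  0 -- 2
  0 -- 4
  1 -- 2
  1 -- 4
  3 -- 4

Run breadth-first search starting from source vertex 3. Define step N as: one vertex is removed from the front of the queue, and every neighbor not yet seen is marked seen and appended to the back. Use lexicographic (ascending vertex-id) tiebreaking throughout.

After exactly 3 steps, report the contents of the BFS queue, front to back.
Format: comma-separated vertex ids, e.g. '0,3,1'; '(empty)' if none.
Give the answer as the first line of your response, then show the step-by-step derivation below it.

1,2

step 1: dequeue 3; queue=[4]; order=3
step 2: dequeue 4; queue=[0,1]; order=3,4
step 3: dequeue 0; queue=[1,2]; order=3,4,0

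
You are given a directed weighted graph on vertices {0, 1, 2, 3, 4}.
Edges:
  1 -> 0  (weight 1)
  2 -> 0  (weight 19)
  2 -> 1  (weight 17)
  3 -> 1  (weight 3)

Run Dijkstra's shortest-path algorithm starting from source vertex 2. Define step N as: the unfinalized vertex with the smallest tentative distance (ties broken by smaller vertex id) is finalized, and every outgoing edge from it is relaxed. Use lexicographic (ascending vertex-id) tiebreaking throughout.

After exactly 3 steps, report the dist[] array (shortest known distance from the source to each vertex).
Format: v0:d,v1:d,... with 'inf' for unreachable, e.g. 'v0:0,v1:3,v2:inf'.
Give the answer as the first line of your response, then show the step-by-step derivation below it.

v0:18,v1:17,v2:0,v3:inf,v4:inf

step 1: dist = v0:19,v1:17,v2:0,v3:inf,v4:inf
step 2: dist = v0:18,v1:17,v2:0,v3:inf,v4:inf
step 3: dist = v0:18,v1:17,v2:0,v3:inf,v4:inf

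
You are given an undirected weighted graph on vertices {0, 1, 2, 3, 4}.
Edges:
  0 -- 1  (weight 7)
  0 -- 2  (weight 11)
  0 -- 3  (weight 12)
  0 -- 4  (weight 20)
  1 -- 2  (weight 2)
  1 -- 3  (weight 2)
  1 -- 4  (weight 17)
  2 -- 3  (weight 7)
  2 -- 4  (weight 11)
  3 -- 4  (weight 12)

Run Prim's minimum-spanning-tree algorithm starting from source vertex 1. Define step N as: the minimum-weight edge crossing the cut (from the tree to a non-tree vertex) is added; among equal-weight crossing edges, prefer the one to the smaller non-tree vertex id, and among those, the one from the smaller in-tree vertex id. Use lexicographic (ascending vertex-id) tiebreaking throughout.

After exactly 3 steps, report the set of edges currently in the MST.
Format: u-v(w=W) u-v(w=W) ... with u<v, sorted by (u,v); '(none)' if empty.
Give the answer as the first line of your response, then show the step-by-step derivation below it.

0-1(w=7) 1-2(w=2) 1-3(w=2)

step 1: add edge 1-2 (w=2); MST = {1-2(w=2)}
step 2: add edge 1-3 (w=2); MST = {1-2(w=2) 1-3(w=2)}
step 3: add edge 0-1 (w=7); MST = {0-1(w=7) 1-2(w=2) 1-3(w=2)}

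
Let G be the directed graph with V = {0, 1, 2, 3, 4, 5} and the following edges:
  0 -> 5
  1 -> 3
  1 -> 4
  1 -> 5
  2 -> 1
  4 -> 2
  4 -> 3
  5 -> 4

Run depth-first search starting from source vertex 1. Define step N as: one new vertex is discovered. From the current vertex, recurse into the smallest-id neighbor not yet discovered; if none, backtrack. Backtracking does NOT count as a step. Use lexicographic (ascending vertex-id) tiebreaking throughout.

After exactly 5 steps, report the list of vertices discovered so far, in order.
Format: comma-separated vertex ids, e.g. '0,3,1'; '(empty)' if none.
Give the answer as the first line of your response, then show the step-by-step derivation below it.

1,3,4,2,5

step 1: discover 1; path=1; order=1
step 2: discover 3; path=1>3; order=1,3
step 3: discover 4; path=1>4; order=1,3,4
step 4: discover 2; path=1>4>2; order=1,3,4,2
step 5: discover 5; path=1>5; order=1,3,4,2,5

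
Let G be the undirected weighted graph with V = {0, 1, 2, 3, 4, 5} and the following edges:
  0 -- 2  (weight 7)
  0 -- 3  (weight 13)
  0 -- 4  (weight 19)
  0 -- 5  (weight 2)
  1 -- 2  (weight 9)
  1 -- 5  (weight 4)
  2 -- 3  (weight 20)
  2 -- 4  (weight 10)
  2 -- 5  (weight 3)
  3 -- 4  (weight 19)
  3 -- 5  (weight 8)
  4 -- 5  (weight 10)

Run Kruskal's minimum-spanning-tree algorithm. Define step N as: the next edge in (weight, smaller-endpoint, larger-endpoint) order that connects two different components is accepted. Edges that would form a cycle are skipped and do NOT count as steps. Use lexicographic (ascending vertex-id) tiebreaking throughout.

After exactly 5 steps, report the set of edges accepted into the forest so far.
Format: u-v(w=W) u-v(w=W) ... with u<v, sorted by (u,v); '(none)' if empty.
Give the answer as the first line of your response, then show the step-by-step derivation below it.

0-5(w=2) 1-5(w=4) 2-4(w=10) 2-5(w=3) 3-5(w=8)

step 1: add edge 0-5 (w=2); MST = {0-5(w=2)}
step 2: add edge 2-5 (w=3); MST = {0-5(w=2) 2-5(w=3)}
step 3: add edge 1-5 (w=4); MST = {0-5(w=2) 1-5(w=4) 2-5(w=3)}
step 4: add edge 3-5 (w=8); MST = {0-5(w=2) 1-5(w=4) 2-5(w=3) 3-5(w=8)}
step 5: add edge 2-4 (w=10); MST = {0-5(w=2) 1-5(w=4) 2-4(w=10) 2-5(w=3) 3-5(w=8)}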